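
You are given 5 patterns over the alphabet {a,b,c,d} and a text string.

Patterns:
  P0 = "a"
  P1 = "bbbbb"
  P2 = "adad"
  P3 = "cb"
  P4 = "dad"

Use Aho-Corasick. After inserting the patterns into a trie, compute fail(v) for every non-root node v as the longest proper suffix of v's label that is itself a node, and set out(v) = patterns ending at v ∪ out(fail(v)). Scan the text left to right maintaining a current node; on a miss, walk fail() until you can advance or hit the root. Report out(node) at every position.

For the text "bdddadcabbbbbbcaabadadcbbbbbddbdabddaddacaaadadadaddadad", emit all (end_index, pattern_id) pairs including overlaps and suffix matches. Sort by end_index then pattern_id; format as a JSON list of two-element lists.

Construct AC machine:
Trie (insert patterns):
  n0 'ε': a→1 b→2 c→10 d→12
  n1 'a': d→7  [P0 ends]
  n2 'b': b→3
  n3 'bb': b→4
  n4 'bbb': b→5
  n5 'bbbb': b→6
  n6 'bbbbb': ·  [P1 ends]
  n7 'ad': a→8
  n8 'ada': d→9
  n9 'adad': ·  [P2 ends]
  n10 'c': b→11
  n11 'cb': ·  [P3 ends]
  n12 'd': a→13
  n13 'da': d→14
  n14 'dad': ·  [P4 ends]

Failure links (BFS by depth):
  n1('a'): parent n0 fail=0; on 'a' 0 → fail=0;  out {0}∪∅={0}
  n2('b'): parent n0 fail=0; on 'b' 0 → fail=0;  out ∅∪∅=∅
  n10('c'): parent n0 fail=0; on 'c' 0 → fail=0;  out ∅∪∅=∅
  n12('d'): parent n0 fail=0; on 'd' 0 → fail=0;  out ∅∪∅=∅
  n3('bb'): parent n2 fail=0; on 'b' 0 → fail=2;  out ∅∪∅=∅
  n7('ad'): parent n1 fail=0; on 'd' 0 → fail=12;  out ∅∪∅=∅
  n11('cb'): parent n10 fail=0; on 'b' 0 → fail=2;  out {3}∪∅={3}
  n13('da'): parent n12 fail=0; on 'a' 0 → fail=1;  out ∅∪{0}={0}
  n4('bbb'): parent n3 fail=2; on 'b' 2 → fail=3;  out ∅∪∅=∅
  n8('ada'): parent n7 fail=12; on 'a' 12 → fail=13;  out ∅∪{0}={0}
  n14('dad'): parent n13 fail=1; on 'd' 1 → fail=7;  out {4}∪∅={4}
  n5('bbbb'): parent n4 fail=3; on 'b' 3 → fail=4;  out ∅∪∅=∅
  n9('adad'): parent n8 fail=13; on 'd' 13 → fail=14;  out {2}∪{4}={2,4}
  n6('bbbbb'): parent n5 fail=4; on 'b' 4 → fail=5;  out {1}∪∅={1}

Run:
i=0 'b': node 0→2
i=1 'd': node 2→12 ·f
i=2 'd': node 12→12 ·f
i=3 'd': node 12→12 ·f
i=4 'a': node 12→13  → match P0@[4:4]
i=5 'd': node 13→14  → match P4@[3:5]
i=6 'c': node 14→10 ·f
i=7 'a': node 10→1 ·f  → match P0@[7:7]
i=8 'b': node 1→2 ·f
i=9 'b': node 2→3
i=10 'b': node 3→4
i=11 'b': node 4→5
i=12 'b': node 5→6  → match P1@[8:12]
i=13 'b': node 6→6 ·f  → match P1@[9:13]
i=14 'c': node 6→10 ·f
i=15 'a': node 10→1 ·f  → match P0@[15:15]
i=16 'a': node 1→1 ·f  → match P0@[16:16]
i=17 'b': node 1→2 ·f
i=18 'a': node 2→1 ·f  → match P0@[18:18]
i=19 'd': node 1→7
i=20 'a': node 7→8  → match P0@[20:20]
i=21 'd': node 8→9  → match P2@[18:21],P4@[19:21]
i=22 'c': node 9→10 ·f
i=23 'b': node 10→11  → match P3@[22:23]
i=24 'b': node 11→3 ·f
i=25 'b': node 3→4
i=26 'b': node 4→5
i=27 'b': node 5→6  → match P1@[23:27]
i=28 'd': node 6→12 ·f
i=29 'd': node 12→12 ·f
i=30 'b': node 12→2 ·f
i=31 'd': node 2→12 ·f
i=32 'a': node 12→13  → match P0@[32:32]
i=33 'b': node 13→2 ·f
i=34 'd': node 2→12 ·f
i=35 'd': node 12→12 ·f
i=36 'a': node 12→13  → match P0@[36:36]
i=37 'd': node 13→14  → match P4@[35:37]
i=38 'd': node 14→12 ·f
i=39 'a': node 12→13  → match P0@[39:39]
i=40 'c': node 13→10 ·f
i=41 'a': node 10→1 ·f  → match P0@[41:41]
i=42 'a': node 1→1 ·f  → match P0@[42:42]
i=43 'a': node 1→1 ·f  → match P0@[43:43]
i=44 'd': node 1→7
i=45 'a': node 7→8  → match P0@[45:45]
i=46 'd': node 8→9  → match P2@[43:46],P4@[44:46]
i=47 'a': node 9→8 ·f  → match P0@[47:47]
i=48 'd': node 8→9  → match P2@[45:48],P4@[46:48]
i=49 'a': node 9→8 ·f  → match P0@[49:49]
i=50 'd': node 8→9  → match P2@[47:50],P4@[48:50]
i=51 'd': node 9→12 ·f
i=52 'a': node 12→13  → match P0@[52:52]
i=53 'd': node 13→14  → match P4@[51:53]
i=54 'a': node 14→8 ·f  → match P0@[54:54]
i=55 'd': node 8→9  → match P2@[52:55],P4@[53:55]

Matches: [[4,0],[5,4],[7,0],[12,1],[13,1],[15,0],[16,0],[18,0],[20,0],[21,2],[21,4],[23,3],[27,1],[32,0],[36,0],[37,4],[39,0],[41,0],[42,0],[43,0],[45,0],[46,2],[46,4],[47,0],[48,2],[48,4],[49,0],[50,2],[50,4],[52,0],[53,4],[54,0],[55,2],[55,4]]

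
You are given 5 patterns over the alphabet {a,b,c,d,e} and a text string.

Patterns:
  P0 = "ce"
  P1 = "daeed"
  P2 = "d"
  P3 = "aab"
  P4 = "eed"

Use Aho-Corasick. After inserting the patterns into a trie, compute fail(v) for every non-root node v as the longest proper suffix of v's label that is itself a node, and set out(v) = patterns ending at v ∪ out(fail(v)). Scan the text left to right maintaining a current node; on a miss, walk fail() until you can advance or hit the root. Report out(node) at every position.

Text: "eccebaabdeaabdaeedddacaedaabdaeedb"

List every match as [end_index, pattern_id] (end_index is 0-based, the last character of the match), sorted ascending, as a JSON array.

Build automaton:
Trie (insert patterns):
  0='ε' goto a→8 c→1 d→3 e→11
  1='c' goto e→2
  2='ce' goto ·  ←P0
  3='d' goto a→4  ←P2
  4='da' goto e→5
  5='dae' goto e→6
  6='daee' goto d→7
  7='daeed' goto ·  ←P1
  8='a' goto a→9
  9='aa' goto b→10
  10='aab' goto ·  ←P3
  11='e' goto e→12
  12='ee' goto d→13
  13='eed' goto ·  ←P4

BFS fail/out derivation:
  n1('c'): parent n0 fail=0; on 'c' 0 → fail=0;  out ∅∪∅=∅
  n3('d'): parent n0 fail=0; on 'd' 0 → fail=0;  out {2}∪∅={2}
  n8('a'): parent n0 fail=0; on 'a' 0 → fail=0;  out ∅∪∅=∅
  n11('e'): parent n0 fail=0; on 'e' 0 → fail=0;  out ∅∪∅=∅
  n2('ce'): parent n1 fail=0; on 'e' 0 → fail=11;  out {0}∪∅={0}
  n4('da'): parent n3 fail=0; on 'a' 0 → fail=8;  out ∅∪∅=∅
  n9('aa'): parent n8 fail=0; on 'a' 0 → fail=8;  out ∅∪∅=∅
  n12('ee'): parent n11 fail=0; on 'e' 0 → fail=11;  out ∅∪∅=∅
  n5('dae'): parent n4 fail=8; on 'e' 8→0 → fail=11;  out ∅∪∅=∅
  n10('aab'): parent n9 fail=8; on 'b' 8→0 → fail=0;  out {3}∪∅={3}
  n13('eed'): parent n12 fail=11; on 'd' 11→0 → fail=3;  out {4}∪{2}={2,4}
  n6('daee'): parent n5 fail=11; on 'e' 11 → fail=12;  out ∅∪∅=∅
  n7('daeed'): parent n6 fail=12; on 'd' 12 → fail=13;  out {1}∪{2,4}={1,2,4}

Text stream:
pos 0 'e': at 11
pos 1 'c': at 1 (fail-walked)
pos 2 'c': at 1 (fail-walked)
pos 3 'e': at 2  emit P0@[2:3]
pos 4 'b': at 0 (fail-walked)
pos 5 'a': at 8
pos 6 'a': at 9
pos 7 'b': at 10  emit P3@[5:7]
pos 8 'd': at 3 (fail-walked)  emit P2@[8:8]
pos 9 'e': at 11 (fail-walked)
pos 10 'a': at 8 (fail-walked)
pos 11 'a': at 9
pos 12 'b': at 10  emit P3@[10:12]
pos 13 'd': at 3 (fail-walked)  emit P2@[13:13]
pos 14 'a': at 4
pos 15 'e': at 5
pos 16 'e': at 6
pos 17 'd': at 7  emit P1@[13:17],P2@[17:17],P4@[15:17]
pos 18 'd': at 3 (fail-walked)  emit P2@[18:18]
pos 19 'd': at 3 (fail-walked)  emit P2@[19:19]
pos 20 'a': at 4
pos 21 'c': at 1 (fail-walked)
pos 22 'a': at 8 (fail-walked)
pos 23 'e': at 11 (fail-walked)
pos 24 'd': at 3 (fail-walked)  emit P2@[24:24]
pos 25 'a': at 4
pos 26 'a': at 9 (fail-walked)
pos 27 'b': at 10  emit P3@[25:27]
pos 28 'd': at 3 (fail-walked)  emit P2@[28:28]
pos 29 'a': at 4
pos 30 'e': at 5
pos 31 'e': at 6
pos 32 'd': at 7  emit P1@[28:32],P2@[32:32],P4@[30:32]
pos 33 'b': at 0 (fail-walked)

Matches: [[3,0],[7,3],[8,2],[12,3],[13,2],[17,1],[17,2],[17,4],[18,2],[19,2],[24,2],[27,3],[28,2],[32,1],[32,2],[32,4]]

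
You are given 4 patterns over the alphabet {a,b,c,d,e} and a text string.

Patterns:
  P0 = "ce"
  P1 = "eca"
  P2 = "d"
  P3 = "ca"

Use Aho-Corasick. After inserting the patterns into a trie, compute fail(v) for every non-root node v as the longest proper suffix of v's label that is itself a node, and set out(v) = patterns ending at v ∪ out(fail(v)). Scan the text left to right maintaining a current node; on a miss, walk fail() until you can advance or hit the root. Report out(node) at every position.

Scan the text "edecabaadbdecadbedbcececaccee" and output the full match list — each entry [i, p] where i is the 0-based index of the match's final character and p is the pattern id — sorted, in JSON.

Build automaton:
Trie nodes:
  0='ε' goto c→1 d→6 e→3
  1='c' goto a→7 e→2
  2='ce' goto ·  ←P0
  3='e' goto c→4
  4='ec' goto a→5
  5='eca' goto ·  ←P1
  6='d' goto ·  ←P2
  7='ca' goto ·  ←P3

BFS fail/out derivation:
  fail(1) 'c': from fail(0)=0 chase 'c': 0 ⇒ 0;  out=∅∪out(0)=∅
  fail(3) 'e': from fail(0)=0 chase 'e': 0 ⇒ 0;  out=∅∪out(0)=∅
  fail(6) 'd': from fail(0)=0 chase 'd': 0 ⇒ 0;  out={2}∪out(0)={2}
  fail(2) 'ce': from fail(1)=0 chase 'e': 0 ⇒ 3;  out={0}∪out(3)={0}
  fail(4) 'ec': from fail(3)=0 chase 'c': 0 ⇒ 1;  out=∅∪out(1)=∅
  fail(7) 'ca': from fail(1)=0 chase 'a': 0 ⇒ 0;  out={3}∪out(0)={3}
  fail(5) 'eca': from fail(4)=1 chase 'a': 1 ⇒ 7;  out={1}∪out(7)={1,3}

Run:
[0] read 'e'  n0⇒n3
[1] read 'd'  n3⇒n6 (via fail)  ** P2@[1:1]
[2] read 'e'  n6⇒n3 (via fail)
[3] read 'c'  n3⇒n4
[4] read 'a'  n4⇒n5  ** P1@[2:4],P3@[3:4]
[5] read 'b'  n5⇒n0 (via fail)
[6] read 'a'  n0⇒n0
[7] read 'a'  n0⇒n0
[8] read 'd'  n0⇒n6  ** P2@[8:8]
[9] read 'b'  n6⇒n0 (via fail)
[10] read 'd'  n0⇒n6  ** P2@[10:10]
[11] read 'e'  n6⇒n3 (via fail)
[12] read 'c'  n3⇒n4
[13] read 'a'  n4⇒n5  ** P1@[11:13],P3@[12:13]
[14] read 'd'  n5⇒n6 (via fail)  ** P2@[14:14]
[15] read 'b'  n6⇒n0 (via fail)
[16] read 'e'  n0⇒n3
[17] read 'd'  n3⇒n6 (via fail)  ** P2@[17:17]
[18] read 'b'  n6⇒n0 (via fail)
[19] read 'c'  n0⇒n1
[20] read 'e'  n1⇒n2  ** P0@[19:20]
[21] read 'c'  n2⇒n4 (via fail)
[22] read 'e'  n4⇒n2 (via fail)  ** P0@[21:22]
[23] read 'c'  n2⇒n4 (via fail)
[24] read 'a'  n4⇒n5  ** P1@[22:24],P3@[23:24]
[25] read 'c'  n5⇒n1 (via fail)
[26] read 'c'  n1⇒n1 (via fail)
[27] read 'e'  n1⇒n2  ** P0@[26:27]
[28] read 'e'  n2⇒n3 (via fail)

Result: [[1,2],[4,1],[4,3],[8,2],[10,2],[13,1],[13,3],[14,2],[17,2],[20,0],[22,0],[24,1],[24,3],[27,0]]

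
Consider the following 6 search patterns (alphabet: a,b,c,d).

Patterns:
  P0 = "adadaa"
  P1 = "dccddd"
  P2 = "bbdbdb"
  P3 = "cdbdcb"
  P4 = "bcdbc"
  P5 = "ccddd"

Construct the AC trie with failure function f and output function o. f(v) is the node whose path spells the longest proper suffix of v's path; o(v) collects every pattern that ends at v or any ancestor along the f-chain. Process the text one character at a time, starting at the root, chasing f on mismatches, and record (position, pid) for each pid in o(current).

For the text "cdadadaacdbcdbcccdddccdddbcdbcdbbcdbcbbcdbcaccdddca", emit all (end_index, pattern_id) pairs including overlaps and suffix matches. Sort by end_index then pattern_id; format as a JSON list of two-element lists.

Construct AC machine:
Trie nodes:
  0='ε' goto a→1 b→13 c→19 d→7
  1='a' goto d→2
  2='ad' goto a→3
  3='ada' goto d→4
  4='adad' goto a→5
  5='adada' goto a→6
  6='adadaa' goto ·  ←P0
  7='d' goto c→8
  8='dc' goto c→9
  9='dcc' goto d→10
  10='dccd' goto d→11
  11='dccdd' goto d→12
  12='dccddd' goto ·  ←P1
  13='b' goto b→14 c→25
  14='bb' goto d→15
  15='bbd' goto b→16
  16='bbdb' goto d→17
  17='bbdbd' goto b→18
  18='bbdbdb' goto ·  ←P2
  19='c' goto c→29 d→20
  20='cd' goto b→21
  21='cdb' goto d→22
  22='cdbd' goto c→23
  23='cdbdc' goto b→24
  24='cdbdcb' goto ·  ←P3
  25='bc' goto d→26
  26='bcd' goto b→27
  27='bcdb' goto c→28
  28='bcdbc' goto ·  ←P4
  29='cc' goto d→30
  30='ccd' goto d→31
  31='ccdd' goto d→32
  32='ccddd' goto ·  ←P5

Failure links (BFS by depth):
  n1('a'): parent n0 fail=0; on 'a' 0 → fail=0;  out ∅∪∅=∅
  n7('d'): parent n0 fail=0; on 'd' 0 → fail=0;  out ∅∪∅=∅
  n13('b'): parent n0 fail=0; on 'b' 0 → fail=0;  out ∅∪∅=∅
  n19('c'): parent n0 fail=0; on 'c' 0 → fail=0;  out ∅∪∅=∅
  n2('ad'): parent n1 fail=0; on 'd' 0 → fail=7;  out ∅∪∅=∅
  n8('dc'): parent n7 fail=0; on 'c' 0 → fail=19;  out ∅∪∅=∅
  n14('bb'): parent n13 fail=0; on 'b' 0 → fail=13;  out ∅∪∅=∅
  n20('cd'): parent n19 fail=0; on 'd' 0 → fail=7;  out ∅∪∅=∅
  n25('bc'): parent n13 fail=0; on 'c' 0 → fail=19;  out ∅∪∅=∅
  n29('cc'): parent n19 fail=0; on 'c' 0 → fail=19;  out ∅∪∅=∅
  n3('ada'): parent n2 fail=7; on 'a' 7→0 → fail=1;  out ∅∪∅=∅
  n9('dcc'): parent n8 fail=19; on 'c' 19 → fail=29;  out ∅∪∅=∅
  n15('bbd'): parent n14 fail=13; on 'd' 13→0 → fail=7;  out ∅∪∅=∅
  n21('cdb'): parent n20 fail=7; on 'b' 7→0 → fail=13;  out ∅∪∅=∅
  n26('bcd'): parent n25 fail=19; on 'd' 19 → fail=20;  out ∅∪∅=∅
  n30('ccd'): parent n29 fail=19; on 'd' 19 → fail=20;  out ∅∪∅=∅
  n4('adad'): parent n3 fail=1; on 'd' 1 → fail=2;  out ∅∪∅=∅
  n10('dccd'): parent n9 fail=29; on 'd' 29 → fail=30;  out ∅∪∅=∅
  n16('bbdb'): parent n15 fail=7; on 'b' 7→0 → fail=13;  out ∅∪∅=∅
  n22('cdbd'): parent n21 fail=13; on 'd' 13→0 → fail=7;  out ∅∪∅=∅
  n27('bcdb'): parent n26 fail=20; on 'b' 20 → fail=21;  out ∅∪∅=∅
  n31('ccdd'): parent n30 fail=20; on 'd' 20→7→0 → fail=7;  out ∅∪∅=∅
  n5('adada'): parent n4 fail=2; on 'a' 2 → fail=3;  out ∅∪∅=∅
  n11('dccdd'): parent n10 fail=30; on 'd' 30 → fail=31;  out ∅∪∅=∅
  n17('bbdbd'): parent n16 fail=13; on 'd' 13→0 → fail=7;  out ∅∪∅=∅
  n23('cdbdc'): parent n22 fail=7; on 'c' 7 → fail=8;  out ∅∪∅=∅
  n28('bcdbc'): parent n27 fail=21; on 'c' 21→13 → fail=25;  out {4}∪∅={4}
  n32('ccddd'): parent n31 fail=7; on 'd' 7→0 → fail=7;  out {5}∪∅={5}
  n6('adadaa'): parent n5 fail=3; on 'a' 3→1→0 → fail=1;  out {0}∪∅={0}
  n12('dccddd'): parent n11 fail=31; on 'd' 31 → fail=32;  out {1}∪{5}={1,5}
  n18('bbdbdb'): parent n17 fail=7; on 'b' 7→0 → fail=13;  out {2}∪∅={2}
  n24('cdbdcb'): parent n23 fail=8; on 'b' 8→19→0 → fail=13;  out {3}∪∅={3}

Scan:
[0] read 'c'  n0⇒n19
[1] read 'd'  n19⇒n20
[2] read 'a'  n20⇒n1 (via fail)
[3] read 'd'  n1⇒n2
[4] read 'a'  n2⇒n3
[5] read 'd'  n3⇒n4
[6] read 'a'  n4⇒n5
[7] read 'a'  n5⇒n6  emit P0@[2:7]
[8] read 'c'  n6⇒n19 (via fail)
[9] read 'd'  n19⇒n20
[10] read 'b'  n20⇒n21
[11] read 'c'  n21⇒n25 (via fail)
[12] read 'd'  n25⇒n26
[13] read 'b'  n26⇒n27
[14] read 'c'  n27⇒n28  emit P4@[10:14]
[15] read 'c'  n28⇒n29 (via fail)
[16] read 'c'  n29⇒n29 (via fail)
[17] read 'd'  n29⇒n30
[18] read 'd'  n30⇒n31
[19] read 'd'  n31⇒n32  emit P5@[15:19]
[20] read 'c'  n32⇒n8 (via fail)
[21] read 'c'  n8⇒n9
[22] read 'd'  n9⇒n10
[23] read 'd'  n10⇒n11
[24] read 'd'  n11⇒n12  emit P1@[19:24],P5@[20:24]
[25] read 'b'  n12⇒n13 (via fail)
[26] read 'c'  n13⇒n25
[27] read 'd'  n25⇒n26
[28] read 'b'  n26⇒n27
[29] read 'c'  n27⇒n28  emit P4@[25:29]
[30] read 'd'  n28⇒n26 (via fail)
[31] read 'b'  n26⇒n27
[32] read 'b'  n27⇒n14 (via fail)
[33] read 'c'  n14⇒n25 (via fail)
[34] read 'd'  n25⇒n26
[35] read 'b'  n26⇒n27
[36] read 'c'  n27⇒n28  emit P4@[32:36]
[37] read 'b'  n28⇒n13 (via fail)
[38] read 'b'  n13⇒n14
[39] read 'c'  n14⇒n25 (via fail)
[40] read 'd'  n25⇒n26
[41] read 'b'  n26⇒n27
[42] read 'c'  n27⇒n28  emit P4@[38:42]
[43] read 'a'  n28⇒n1 (via fail)
[44] read 'c'  n1⇒n19 (via fail)
[45] read 'c'  n19⇒n29
[46] read 'd'  n29⇒n30
[47] read 'd'  n30⇒n31
[48] read 'd'  n31⇒n32  emit P5@[44:48]
[49] read 'c'  n32⇒n8 (via fail)
[50] read 'a'  n8⇒n1 (via fail)

Result: [[7,0],[14,4],[19,5],[24,1],[24,5],[29,4],[36,4],[42,4],[48,5]]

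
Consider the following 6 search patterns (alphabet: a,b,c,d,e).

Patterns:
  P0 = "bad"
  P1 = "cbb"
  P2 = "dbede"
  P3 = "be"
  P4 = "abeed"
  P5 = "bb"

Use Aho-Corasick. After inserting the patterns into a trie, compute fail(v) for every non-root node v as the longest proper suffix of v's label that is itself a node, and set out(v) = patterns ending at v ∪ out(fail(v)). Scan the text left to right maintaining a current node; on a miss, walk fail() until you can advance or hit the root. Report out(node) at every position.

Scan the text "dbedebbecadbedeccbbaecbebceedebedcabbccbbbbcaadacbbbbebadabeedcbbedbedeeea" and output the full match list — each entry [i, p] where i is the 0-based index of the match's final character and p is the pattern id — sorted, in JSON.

Build:
Trie nodes:
  0='ε' goto a→13 b→1 c→4 d→7
  1='b' goto a→2 b→18 e→12
  2='ba' goto d→3
  3='bad' goto ·  [P0 ends]
  4='c' goto b→5
  5='cb' goto b→6
  6='cbb' goto ·  [P1 ends]
  7='d' goto b→8
  8='db' goto e→9
  9='dbe' goto d→10
  10='dbed' goto e→11
  11='dbede' goto ·  [P2 ends]
  12='be' goto ·  [P3 ends]
  13='a' goto b→14
  14='ab' goto e→15
  15='abe' goto e→16
  16='abee' goto d→17
  17='abeed' goto ·  [P4 ends]
  18='bb' goto ·  [P5 ends]

BFS fail/out derivation:
  fail(1) 'b': from fail(0)=0 chase 'b': 0 ⇒ 0;  out=∅∪out(0)=∅
  fail(4) 'c': from fail(0)=0 chase 'c': 0 ⇒ 0;  out=∅∪out(0)=∅
  fail(7) 'd': from fail(0)=0 chase 'd': 0 ⇒ 0;  out=∅∪out(0)=∅
  fail(13) 'a': from fail(0)=0 chase 'a': 0 ⇒ 0;  out=∅∪out(0)=∅
  fail(2) 'ba': from fail(1)=0 chase 'a': 0 ⇒ 13;  out=∅∪out(13)=∅
  fail(5) 'cb': from fail(4)=0 chase 'b': 0 ⇒ 1;  out=∅∪out(1)=∅
  fail(8) 'db': from fail(7)=0 chase 'b': 0 ⇒ 1;  out=∅∪out(1)=∅
  fail(12) 'be': from fail(1)=0 chase 'e': 0 ⇒ 0;  out={3}∪out(0)={3}
  fail(14) 'ab': from fail(13)=0 chase 'b': 0 ⇒ 1;  out=∅∪out(1)=∅
  fail(18) 'bb': from fail(1)=0 chase 'b': 0 ⇒ 1;  out={5}∪out(1)={5}
  fail(3) 'bad': from fail(2)=13 chase 'd': 13→0 ⇒ 7;  out={0}∪out(7)={0}
  fail(6) 'cbb': from fail(5)=1 chase 'b': 1 ⇒ 18;  out={1}∪out(18)={1,5}
  fail(9) 'dbe': from fail(8)=1 chase 'e': 1 ⇒ 12;  out=∅∪out(12)={3}
  fail(15) 'abe': from fail(14)=1 chase 'e': 1 ⇒ 12;  out=∅∪out(12)={3}
  fail(10) 'dbed': from fail(9)=12 chase 'd': 12→0 ⇒ 7;  out=∅∪out(7)=∅
  fail(16) 'abee': from fail(15)=12 chase 'e': 12→0 ⇒ 0;  out=∅∪out(0)=∅
  fail(11) 'dbede': from fail(10)=7 chase 'e': 7→0 ⇒ 0;  out={2}∪out(0)={2}
  fail(17) 'abeed': from fail(16)=0 chase 'd': 0 ⇒ 7;  out={4}∪out(7)={4}

Scan:
i=0 'd': node 0→7
i=1 'b': node 7→8
i=2 'e': node 8→9  emit P3@[1:2]
i=3 'd': node 9→10
i=4 'e': node 10→11  emit P2@[0:4]
i=5 'b': node 11→1 ·f
i=6 'b': node 1→18  emit P5@[5:6]
i=7 'e': node 18→12 ·f  emit P3@[6:7]
i=8 'c': node 12→4 ·f
i=9 'a': node 4→13 ·f
i=10 'd': node 13→7 ·f
i=11 'b': node 7→8
i=12 'e': node 8→9  emit P3@[11:12]
i=13 'd': node 9→10
i=14 'e': node 10→11  emit P2@[10:14]
i=15 'c': node 11→4 ·f
i=16 'c': node 4→4 ·f
i=17 'b': node 4→5
i=18 'b': node 5→6  emit P1@[16:18],P5@[17:18]
i=19 'a': node 6→2 ·f
i=20 'e': node 2→0 ·f
i=21 'c': node 0→4
i=22 'b': node 4→5
i=23 'e': node 5→12 ·f  emit P3@[22:23]
i=24 'b': node 12→1 ·f
i=25 'c': node 1→4 ·f
i=26 'e': node 4→0 ·f
i=27 'e': node 0→0
i=28 'd': node 0→7
i=29 'e': node 7→0 ·f
i=30 'b': node 0→1
i=31 'e': node 1→12  emit P3@[30:31]
i=32 'd': node 12→7 ·f
i=33 'c': node 7→4 ·f
i=34 'a': node 4→13 ·f
i=35 'b': node 13→14
i=36 'b': node 14→18 ·f  emit P5@[35:36]
i=37 'c': node 18→4 ·f
i=38 'c': node 4→4 ·f
i=39 'b': node 4→5
i=40 'b': node 5→6  emit P1@[38:40],P5@[39:40]
i=41 'b': node 6→18 ·f  emit P5@[40:41]
i=42 'b': node 18→18 ·f  emit P5@[41:42]
i=43 'c': node 18→4 ·f
i=44 'a': node 4→13 ·f
i=45 'a': node 13→13 ·f
i=46 'd': node 13→7 ·f
i=47 'a': node 7→13 ·f
i=48 'c': node 13→4 ·f
i=49 'b': node 4→5
i=50 'b': node 5→6  emit P1@[48:50],P5@[49:50]
i=51 'b': node 6→18 ·f  emit P5@[50:51]
i=52 'b': node 18→18 ·f  emit P5@[51:52]
i=53 'e': node 18→12 ·f  emit P3@[52:53]
i=54 'b': node 12→1 ·f
i=55 'a': node 1→2
i=56 'd': node 2→3  emit P0@[54:56]
i=57 'a': node 3→13 ·f
i=58 'b': node 13→14
i=59 'e': node 14→15  emit P3@[58:59]
i=60 'e': node 15→16
i=61 'd': node 16→17  emit P4@[57:61]
i=62 'c': node 17→4 ·f
i=63 'b': node 4→5
i=64 'b': node 5→6  emit P1@[62:64],P5@[63:64]
i=65 'e': node 6→12 ·f  emit P3@[64:65]
i=66 'd': node 12→7 ·f
i=67 'b': node 7→8
i=68 'e': node 8→9  emit P3@[67:68]
i=69 'd': node 9→10
i=70 'e': node 10→11  emit P2@[66:70]
i=71 'e': node 11→0 ·f
i=72 'e': node 0→0
i=73 'a': node 0→13

All matches (sorted): [[2,3],[4,2],[6,5],[7,3],[12,3],[14,2],[18,1],[18,5],[23,3],[31,3],[36,5],[40,1],[40,5],[41,5],[42,5],[50,1],[50,5],[51,5],[52,5],[53,3],[56,0],[59,3],[61,4],[64,1],[64,5],[65,3],[68,3],[70,2]]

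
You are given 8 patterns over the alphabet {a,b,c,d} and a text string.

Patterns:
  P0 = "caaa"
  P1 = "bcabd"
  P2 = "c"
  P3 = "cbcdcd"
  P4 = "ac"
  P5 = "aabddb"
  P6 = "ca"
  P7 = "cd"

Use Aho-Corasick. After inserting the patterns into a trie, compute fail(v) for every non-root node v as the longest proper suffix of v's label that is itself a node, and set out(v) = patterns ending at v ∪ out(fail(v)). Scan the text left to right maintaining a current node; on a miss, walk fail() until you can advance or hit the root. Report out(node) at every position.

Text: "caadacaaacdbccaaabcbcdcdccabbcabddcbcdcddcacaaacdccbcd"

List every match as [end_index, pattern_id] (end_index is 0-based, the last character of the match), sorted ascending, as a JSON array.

Build:
Trie nodes:
  0='ε' goto a→15 b→5 c→1
  1='c' goto a→2 b→10 d→22  [P2 ends]
  2='ca' goto a→3  [P6 ends]
  3='caa' goto a→4
  4='caaa' goto ·  [P0 ends]
  5='b' goto c→6
  6='bc' goto a→7
  7='bca' goto b→8
  8='bcab' goto d→9
  9='bcabd' goto ·  [P1 ends]
  10='cb' goto c→11
  11='cbc' goto d→12
  12='cbcd' goto c→13
  13='cbcdc' goto d→14
  14='cbcdcd' goto ·  [P3 ends]
  15='a' goto a→17 c→16
  16='ac' goto ·  [P4 ends]
  17='aa' goto b→18
  18='aab' goto d→19
  19='aabd' goto d→20
  20='aabdd' goto b→21
  21='aabddb' goto ·  [P5 ends]
  22='cd' goto ·  [P7 ends]

Failure links (BFS by depth):
  n1('c'): parent n0 fail=0; on 'c' 0 → fail=0;  out {2}∪∅={2}
  n5('b'): parent n0 fail=0; on 'b' 0 → fail=0;  out ∅∪∅=∅
  n15('a'): parent n0 fail=0; on 'a' 0 → fail=0;  out ∅∪∅=∅
  n2('ca'): parent n1 fail=0; on 'a' 0 → fail=15;  out {6}∪∅={6}
  n6('bc'): parent n5 fail=0; on 'c' 0 → fail=1;  out ∅∪{2}={2}
  n10('cb'): parent n1 fail=0; on 'b' 0 → fail=5;  out ∅∪∅=∅
  n16('ac'): parent n15 fail=0; on 'c' 0 → fail=1;  out {4}∪{2}={2,4}
  n17('aa'): parent n15 fail=0; on 'a' 0 → fail=15;  out ∅∪∅=∅
  n22('cd'): parent n1 fail=0; on 'd' 0 → fail=0;  out {7}∪∅={7}
  n3('caa'): parent n2 fail=15; on 'a' 15 → fail=17;  out ∅∪∅=∅
  n7('bca'): parent n6 fail=1; on 'a' 1 → fail=2;  out ∅∪{6}={6}
  n11('cbc'): parent n10 fail=5; on 'c' 5 → fail=6;  out ∅∪{2}={2}
  n18('aab'): parent n17 fail=15; on 'b' 15→0 → fail=5;  out ∅∪∅=∅
  n4('caaa'): parent n3 fail=17; on 'a' 17→15 → fail=17;  out {0}∪∅={0}
  n8('bcab'): parent n7 fail=2; on 'b' 2→15→0 → fail=5;  out ∅∪∅=∅
  n12('cbcd'): parent n11 fail=6; on 'd' 6→1 → fail=22;  out ∅∪{7}={7}
  n19('aabd'): parent n18 fail=5; on 'd' 5→0 → fail=0;  out ∅∪∅=∅
  n9('bcabd'): parent n8 fail=5; on 'd' 5→0 → fail=0;  out {1}∪∅={1}
  n13('cbcdc'): parent n12 fail=22; on 'c' 22→0 → fail=1;  out ∅∪{2}={2}
  n20('aabdd'): parent n19 fail=0; on 'd' 0 → fail=0;  out ∅∪∅=∅
  n14('cbcdcd'): parent n13 fail=1; on 'd' 1 → fail=22;  out {3}∪{7}={3,7}
  n21('aabddb'): parent n20 fail=0; on 'b' 0 → fail=5;  out {5}∪∅={5}

Run:
i=0 'c': node 0→1  ** P2@[0:0]
i=1 'a': node 1→2  ** P6@[0:1]
i=2 'a': node 2→3
i=3 'd': node 3→0 ·f
i=4 'a': node 0→15
i=5 'c': node 15→16  ** P2@[5:5],P4@[4:5]
i=6 'a': node 16→2 ·f  ** P6@[5:6]
i=7 'a': node 2→3
i=8 'a': node 3→4  ** P0@[5:8]
i=9 'c': node 4→16 ·f  ** P2@[9:9],P4@[8:9]
i=10 'd': node 16→22 ·f  ** P7@[9:10]
i=11 'b': node 22→5 ·f
i=12 'c': node 5→6  ** P2@[12:12]
i=13 'c': node 6→1 ·f  ** P2@[13:13]
i=14 'a': node 1→2  ** P6@[13:14]
i=15 'a': node 2→3
i=16 'a': node 3→4  ** P0@[13:16]
i=17 'b': node 4→18 ·f
i=18 'c': node 18→6 ·f  ** P2@[18:18]
i=19 'b': node 6→10 ·f
i=20 'c': node 10→11  ** P2@[20:20]
i=21 'd': node 11→12  ** P7@[20:21]
i=22 'c': node 12→13  ** P2@[22:22]
i=23 'd': node 13→14  ** P3@[18:23],P7@[22:23]
i=24 'c': node 14→1 ·f  ** P2@[24:24]
i=25 'c': node 1→1 ·f  ** P2@[25:25]
i=26 'a': node 1→2  ** P6@[25:26]
i=27 'b': node 2→5 ·f
i=28 'b': node 5→5 ·f
i=29 'c': node 5→6  ** P2@[29:29]
i=30 'a': node 6→7  ** P6@[29:30]
i=31 'b': node 7→8
i=32 'd': node 8→9  ** P1@[28:32]
i=33 'd': node 9→0 ·f
i=34 'c': node 0→1  ** P2@[34:34]
i=35 'b': node 1→10
i=36 'c': node 10→11  ** P2@[36:36]
i=37 'd': node 11→12  ** P7@[36:37]
i=38 'c': node 12→13  ** P2@[38:38]
i=39 'd': node 13→14  ** P3@[34:39],P7@[38:39]
i=40 'd': node 14→0 ·f
i=41 'c': node 0→1  ** P2@[41:41]
i=42 'a': node 1→2  ** P6@[41:42]
i=43 'c': node 2→16 ·f  ** P2@[43:43],P4@[42:43]
i=44 'a': node 16→2 ·f  ** P6@[43:44]
i=45 'a': node 2→3
i=46 'a': node 3→4  ** P0@[43:46]
i=47 'c': node 4→16 ·f  ** P2@[47:47],P4@[46:47]
i=48 'd': node 16→22 ·f  ** P7@[47:48]
i=49 'c': node 22→1 ·f  ** P2@[49:49]
i=50 'c': node 1→1 ·f  ** P2@[50:50]
i=51 'b': node 1→10
i=52 'c': node 10→11  ** P2@[52:52]
i=53 'd': node 11→12  ** P7@[52:53]

Result: [[0,2],[1,6],[5,2],[5,4],[6,6],[8,0],[9,2],[9,4],[10,7],[12,2],[13,2],[14,6],[16,0],[18,2],[20,2],[21,7],[22,2],[23,3],[23,7],[24,2],[25,2],[26,6],[29,2],[30,6],[32,1],[34,2],[36,2],[37,7],[38,2],[39,3],[39,7],[41,2],[42,6],[43,2],[43,4],[44,6],[46,0],[47,2],[47,4],[48,7],[49,2],[50,2],[52,2],[53,7]]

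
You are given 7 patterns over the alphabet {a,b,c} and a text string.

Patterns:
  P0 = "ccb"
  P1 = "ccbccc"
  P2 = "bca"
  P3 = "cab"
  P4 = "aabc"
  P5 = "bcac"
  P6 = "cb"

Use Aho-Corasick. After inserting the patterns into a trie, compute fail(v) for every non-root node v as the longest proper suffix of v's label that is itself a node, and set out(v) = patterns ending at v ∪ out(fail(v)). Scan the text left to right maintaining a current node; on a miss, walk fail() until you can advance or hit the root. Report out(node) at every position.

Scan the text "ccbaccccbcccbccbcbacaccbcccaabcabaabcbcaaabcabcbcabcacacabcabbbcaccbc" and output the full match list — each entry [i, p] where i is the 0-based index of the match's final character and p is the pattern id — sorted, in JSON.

Construct AC machine:
Trie (insert patterns):
  n0 'ε': a→12 b→7 c→1
  n1 'c': a→10 b→17 c→2
  n2 'cc': b→3
  n3 'ccb': c→4  ←P0
  n4 'ccbc': c→5
  n5 'ccbcc': c→6
  n6 'ccbccc': ·  ←P1
  n7 'b': c→8
  n8 'bc': a→9
  n9 'bca': c→16  ←P2
  n10 'ca': b→11
  n11 'cab': ·  ←P3
  n12 'a': a→13
  n13 'aa': b→14
  n14 'aab': c→15
  n15 'aabc': ·  ←P4
  n16 'bcac': ·  ←P5
  n17 'cb': ·  ←P6

Failure links (BFS by depth):
  n1('c'): parent n0 fail=0; on 'c' 0 → fail=0;  out ∅∪∅=∅
  n7('b'): parent n0 fail=0; on 'b' 0 → fail=0;  out ∅∪∅=∅
  n12('a'): parent n0 fail=0; on 'a' 0 → fail=0;  out ∅∪∅=∅
  n2('cc'): parent n1 fail=0; on 'c' 0 → fail=1;  out ∅∪∅=∅
  n8('bc'): parent n7 fail=0; on 'c' 0 → fail=1;  out ∅∪∅=∅
  n10('ca'): parent n1 fail=0; on 'a' 0 → fail=12;  out ∅∪∅=∅
  n13('aa'): parent n12 fail=0; on 'a' 0 → fail=12;  out ∅∪∅=∅
  n17('cb'): parent n1 fail=0; on 'b' 0 → fail=7;  out {6}∪∅={6}
  n3('ccb'): parent n2 fail=1; on 'b' 1 → fail=17;  out {0}∪{6}={0,6}
  n9('bca'): parent n8 fail=1; on 'a' 1 → fail=10;  out {2}∪∅={2}
  n11('cab'): parent n10 fail=12; on 'b' 12→0 → fail=7;  out {3}∪∅={3}
  n14('aab'): parent n13 fail=12; on 'b' 12→0 → fail=7;  out ∅∪∅=∅
  n4('ccbc'): parent n3 fail=17; on 'c' 17→7 → fail=8;  out ∅∪∅=∅
  n15('aabc'): parent n14 fail=7; on 'c' 7 → fail=8;  out {4}∪∅={4}
  n16('bcac'): parent n9 fail=10; on 'c' 10→12→0 → fail=1;  out {5}∪∅={5}
  n5('ccbcc'): parent n4 fail=8; on 'c' 8→1 → fail=2;  out ∅∪∅=∅
  n6('ccbccc'): parent n5 fail=2; on 'c' 2→1 → fail=2;  out {1}∪∅={1}

Scan:
i=0 'c': node 0→1
i=1 'c': node 1→2
i=2 'b': node 2→3  emit P0@[0:2],P6@[1:2]
i=3 'a': node 3→12 ·f
i=4 'c': node 12→1 ·f
i=5 'c': node 1→2
i=6 'c': node 2→2 ·f
i=7 'c': node 2→2 ·f
i=8 'b': node 2→3  emit P0@[6:8],P6@[7:8]
i=9 'c': node 3→4
i=10 'c': node 4→5
i=11 'c': node 5→6  emit P1@[6:11]
i=12 'b': node 6→3 ·f  emit P0@[10:12],P6@[11:12]
i=13 'c': node 3→4
i=14 'c': node 4→5
i=15 'b': node 5→3 ·f  emit P0@[13:15],P6@[14:15]
i=16 'c': node 3→4
i=17 'b': node 4→17 ·f  emit P6@[16:17]
i=18 'a': node 17→12 ·f
i=19 'c': node 12→1 ·f
i=20 'a': node 1→10
i=21 'c': node 10→1 ·f
i=22 'c': node 1→2
i=23 'b': node 2→3  emit P0@[21:23],P6@[22:23]
i=24 'c': node 3→4
i=25 'c': node 4→5
i=26 'c': node 5→6  emit P1@[21:26]
i=27 'a': node 6→10 ·f
i=28 'a': node 10→13 ·f
i=29 'b': node 13→14
i=30 'c': node 14→15  emit P4@[27:30]
i=31 'a': node 15→9 ·f  emit P2@[29:31]
i=32 'b': node 9→11 ·f  emit P3@[30:32]
i=33 'a': node 11→12 ·f
i=34 'a': node 12→13
i=35 'b': node 13→14
i=36 'c': node 14→15  emit P4@[33:36]
i=37 'b': node 15→17 ·f  emit P6@[36:37]
i=38 'c': node 17→8 ·f
i=39 'a': node 8→9  emit P2@[37:39]
i=40 'a': node 9→13 ·f
i=41 'a': node 13→13 ·f
i=42 'b': node 13→14
i=43 'c': node 14→15  emit P4@[40:43]
i=44 'a': node 15→9 ·f  emit P2@[42:44]
i=45 'b': node 9→11 ·f  emit P3@[43:45]
i=46 'c': node 11→8 ·f
i=47 'b': node 8→17 ·f  emit P6@[46:47]
i=48 'c': node 17→8 ·f
i=49 'a': node 8→9  emit P2@[47:49]
i=50 'b': node 9→11 ·f  emit P3@[48:50]
i=51 'c': node 11→8 ·f
i=52 'a': node 8→9  emit P2@[50:52]
i=53 'c': node 9→16  emit P5@[50:53]
i=54 'a': node 16→10 ·f
i=55 'c': node 10→1 ·f
i=56 'a': node 1→10
i=57 'b': node 10→11  emit P3@[55:57]
i=58 'c': node 11→8 ·f
i=59 'a': node 8→9  emit P2@[57:59]
i=60 'b': node 9→11 ·f  emit P3@[58:60]
i=61 'b': node 11→7 ·f
i=62 'b': node 7→7 ·f
i=63 'c': node 7→8
i=64 'a': node 8→9  emit P2@[62:64]
i=65 'c': node 9→16  emit P5@[62:65]
i=66 'c': node 16→2 ·f
i=67 'b': node 2→3  emit P0@[65:67],P6@[66:67]
i=68 'c': node 3→4

Result: [[2,0],[2,6],[8,0],[8,6],[11,1],[12,0],[12,6],[15,0],[15,6],[17,6],[23,0],[23,6],[26,1],[30,4],[31,2],[32,3],[36,4],[37,6],[39,2],[43,4],[44,2],[45,3],[47,6],[49,2],[50,3],[52,2],[53,5],[57,3],[59,2],[60,3],[64,2],[65,5],[67,0],[67,6]]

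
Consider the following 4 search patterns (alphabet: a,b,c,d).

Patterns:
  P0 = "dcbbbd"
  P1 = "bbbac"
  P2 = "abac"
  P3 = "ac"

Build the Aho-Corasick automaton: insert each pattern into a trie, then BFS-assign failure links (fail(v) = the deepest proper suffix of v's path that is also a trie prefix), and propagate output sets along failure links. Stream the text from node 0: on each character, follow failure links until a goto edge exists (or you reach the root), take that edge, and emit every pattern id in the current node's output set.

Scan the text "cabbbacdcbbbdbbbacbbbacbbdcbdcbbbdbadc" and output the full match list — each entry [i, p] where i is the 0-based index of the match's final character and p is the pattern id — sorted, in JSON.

Construct AC machine:
Trie nodes:
  n0 'ε': a→12 b→7 d→1
  n1 'd': c→2
  n2 'dc': b→3
  n3 'dcb': b→4
  n4 'dcbb': b→5
  n5 'dcbbb': d→6
  n6 'dcbbbd': ·  ←P0
  n7 'b': b→8
  n8 'bb': b→9
  n9 'bbb': a→10
  n10 'bbba': c→11
  n11 'bbbac': ·  ←P1
  n12 'a': b→13 c→16
  n13 'ab': a→14
  n14 'aba': c→15
  n15 'abac': ·  ←P2
  n16 'ac': ·  ←P3

Failure links (BFS by depth):
  n1('d'): parent n0 fail=0; on 'd' 0 → fail=0;  out ∅∪∅=∅
  n7('b'): parent n0 fail=0; on 'b' 0 → fail=0;  out ∅∪∅=∅
  n12('a'): parent n0 fail=0; on 'a' 0 → fail=0;  out ∅∪∅=∅
  n2('dc'): parent n1 fail=0; on 'c' 0 → fail=0;  out ∅∪∅=∅
  n8('bb'): parent n7 fail=0; on 'b' 0 → fail=7;  out ∅∪∅=∅
  n13('ab'): parent n12 fail=0; on 'b' 0 → fail=7;  out ∅∪∅=∅
  n16('ac'): parent n12 fail=0; on 'c' 0 → fail=0;  out {3}∪∅={3}
  n3('dcb'): parent n2 fail=0; on 'b' 0 → fail=7;  out ∅∪∅=∅
  n9('bbb'): parent n8 fail=7; on 'b' 7 → fail=8;  out ∅∪∅=∅
  n14('aba'): parent n13 fail=7; on 'a' 7→0 → fail=12;  out ∅∪∅=∅
  n4('dcbb'): parent n3 fail=7; on 'b' 7 → fail=8;  out ∅∪∅=∅
  n10('bbba'): parent n9 fail=8; on 'a' 8→7→0 → fail=12;  out ∅∪∅=∅
  n15('abac'): parent n14 fail=12; on 'c' 12 → fail=16;  out {2}∪{3}={2,3}
  n5('dcbbb'): parent n4 fail=8; on 'b' 8 → fail=9;  out ∅∪∅=∅
  n11('bbbac'): parent n10 fail=12; on 'c' 12 → fail=16;  out {1}∪{3}={1,3}
  n6('dcbbbd'): parent n5 fail=9; on 'd' 9→8→7→0 → fail=1;  out {0}∪∅={0}

Text stream:
pos 0 'c': at 0
pos 1 'a': at 12
pos 2 'b': at 13
pos 3 'b': at 8 (via fail)
pos 4 'b': at 9
pos 5 'a': at 10
pos 6 'c': at 11  → match P1@[2:6],P3@[5:6]
pos 7 'd': at 1 (via fail)
pos 8 'c': at 2
pos 9 'b': at 3
pos 10 'b': at 4
pos 11 'b': at 5
pos 12 'd': at 6  → match P0@[7:12]
pos 13 'b': at 7 (via fail)
pos 14 'b': at 8
pos 15 'b': at 9
pos 16 'a': at 10
pos 17 'c': at 11  → match P1@[13:17],P3@[16:17]
pos 18 'b': at 7 (via fail)
pos 19 'b': at 8
pos 20 'b': at 9
pos 21 'a': at 10
pos 22 'c': at 11  → match P1@[18:22],P3@[21:22]
pos 23 'b': at 7 (via fail)
pos 24 'b': at 8
pos 25 'd': at 1 (via fail)
pos 26 'c': at 2
pos 27 'b': at 3
pos 28 'd': at 1 (via fail)
pos 29 'c': at 2
pos 30 'b': at 3
pos 31 'b': at 4
pos 32 'b': at 5
pos 33 'd': at 6  → match P0@[28:33]
pos 34 'b': at 7 (via fail)
pos 35 'a': at 12 (via fail)
pos 36 'd': at 1 (via fail)
pos 37 'c': at 2

All matches (sorted): [[6,1],[6,3],[12,0],[17,1],[17,3],[22,1],[22,3],[33,0]]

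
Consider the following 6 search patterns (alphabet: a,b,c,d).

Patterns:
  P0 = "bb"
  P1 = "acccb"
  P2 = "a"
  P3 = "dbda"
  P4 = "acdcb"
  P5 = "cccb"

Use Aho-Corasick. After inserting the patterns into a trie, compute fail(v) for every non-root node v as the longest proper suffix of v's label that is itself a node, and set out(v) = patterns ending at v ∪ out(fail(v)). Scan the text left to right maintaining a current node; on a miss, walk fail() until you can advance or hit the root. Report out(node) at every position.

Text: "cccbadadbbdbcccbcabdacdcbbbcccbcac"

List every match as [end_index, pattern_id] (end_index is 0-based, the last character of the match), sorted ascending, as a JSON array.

Build automaton:
Trie (insert patterns):
  0='ε' goto a→3 b→1 c→15 d→8
  1='b' goto b→2
  2='bb' goto ·  [P0 ends]
  3='a' goto c→4  [P2 ends]
  4='ac' goto c→5 d→12
  5='acc' goto c→6
  6='accc' goto b→7
  7='acccb' goto ·  [P1 ends]
  8='d' goto b→9
  9='db' goto d→10
  10='dbd' goto a→11
  11='dbda' goto ·  [P3 ends]
  12='acd' goto c→13
  13='acdc' goto b→14
  14='acdcb' goto ·  [P4 ends]
  15='c' goto c→16
  16='cc' goto c→17
  17='ccc' goto b→18
  18='cccb' goto ·  [P5 ends]

BFS fail/out derivation:
  fail(1) 'b': from fail(0)=0 chase 'b': 0 ⇒ 0;  out=∅∪out(0)=∅
  fail(3) 'a': from fail(0)=0 chase 'a': 0 ⇒ 0;  out={2}∪out(0)={2}
  fail(8) 'd': from fail(0)=0 chase 'd': 0 ⇒ 0;  out=∅∪out(0)=∅
  fail(15) 'c': from fail(0)=0 chase 'c': 0 ⇒ 0;  out=∅∪out(0)=∅
  fail(2) 'bb': from fail(1)=0 chase 'b': 0 ⇒ 1;  out={0}∪out(1)={0}
  fail(4) 'ac': from fail(3)=0 chase 'c': 0 ⇒ 15;  out=∅∪out(15)=∅
  fail(9) 'db': from fail(8)=0 chase 'b': 0 ⇒ 1;  out=∅∪out(1)=∅
  fail(16) 'cc': from fail(15)=0 chase 'c': 0 ⇒ 15;  out=∅∪out(15)=∅
  fail(5) 'acc': from fail(4)=15 chase 'c': 15 ⇒ 16;  out=∅∪out(16)=∅
  fail(10) 'dbd': from fail(9)=1 chase 'd': 1→0 ⇒ 8;  out=∅∪out(8)=∅
  fail(12) 'acd': from fail(4)=15 chase 'd': 15→0 ⇒ 8;  out=∅∪out(8)=∅
  fail(17) 'ccc': from fail(16)=15 chase 'c': 15 ⇒ 16;  out=∅∪out(16)=∅
  fail(6) 'accc': from fail(5)=16 chase 'c': 16 ⇒ 17;  out=∅∪out(17)=∅
  fail(11) 'dbda': from fail(10)=8 chase 'a': 8→0 ⇒ 3;  out={3}∪out(3)={2,3}
  fail(13) 'acdc': from fail(12)=8 chase 'c': 8→0 ⇒ 15;  out=∅∪out(15)=∅
  fail(18) 'cccb': from fail(17)=16 chase 'b': 16→15→0 ⇒ 1;  out={5}∪out(1)={5}
  fail(7) 'acccb': from fail(6)=17 chase 'b': 17 ⇒ 18;  out={1}∪out(18)={1,5}
  fail(14) 'acdcb': from fail(13)=15 chase 'b': 15→0 ⇒ 1;  out={4}∪out(1)={4}

Run:
i=0 'c': node 0→15
i=1 'c': node 15→16
i=2 'c': node 16→17
i=3 'b': node 17→18  ** P5@[0:3]
i=4 'a': node 18→3 (fail-walked)  ** P2@[4:4]
i=5 'd': node 3→8 (fail-walked)
i=6 'a': node 8→3 (fail-walked)  ** P2@[6:6]
i=7 'd': node 3→8 (fail-walked)
i=8 'b': node 8→9
i=9 'b': node 9→2 (fail-walked)  ** P0@[8:9]
i=10 'd': node 2→8 (fail-walked)
i=11 'b': node 8→9
i=12 'c': node 9→15 (fail-walked)
i=13 'c': node 15→16
i=14 'c': node 16→17
i=15 'b': node 17→18  ** P5@[12:15]
i=16 'c': node 18→15 (fail-walked)
i=17 'a': node 15→3 (fail-walked)  ** P2@[17:17]
i=18 'b': node 3→1 (fail-walked)
i=19 'd': node 1→8 (fail-walked)
i=20 'a': node 8→3 (fail-walked)  ** P2@[20:20]
i=21 'c': node 3→4
i=22 'd': node 4→12
i=23 'c': node 12→13
i=24 'b': node 13→14  ** P4@[20:24]
i=25 'b': node 14→2 (fail-walked)  ** P0@[24:25]
i=26 'b': node 2→2 (fail-walked)  ** P0@[25:26]
i=27 'c': node 2→15 (fail-walked)
i=28 'c': node 15→16
i=29 'c': node 16→17
i=30 'b': node 17→18  ** P5@[27:30]
i=31 'c': node 18→15 (fail-walked)
i=32 'a': node 15→3 (fail-walked)  ** P2@[32:32]
i=33 'c': node 3→4

Matches: [[3,5],[4,2],[6,2],[9,0],[15,5],[17,2],[20,2],[24,4],[25,0],[26,0],[30,5],[32,2]]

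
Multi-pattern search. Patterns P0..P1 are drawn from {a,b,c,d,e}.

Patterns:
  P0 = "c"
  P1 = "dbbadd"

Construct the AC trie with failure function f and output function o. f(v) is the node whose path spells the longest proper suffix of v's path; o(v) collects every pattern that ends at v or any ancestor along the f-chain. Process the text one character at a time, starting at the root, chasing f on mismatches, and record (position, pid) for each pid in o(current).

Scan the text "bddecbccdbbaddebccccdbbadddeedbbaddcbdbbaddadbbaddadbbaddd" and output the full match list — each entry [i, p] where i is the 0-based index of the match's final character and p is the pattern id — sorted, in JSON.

Build automaton:
Trie (insert patterns):
  0='ε' goto c→1 d→2
  1='c' goto ·  [P0 ends]
  2='d' goto b→3
  3='db' goto b→4
  4='dbb' goto a→5
  5='dbba' goto d→6
  6='dbbad' goto d→7
  7='dbbadd' goto ·  [P1 ends]

BFS fail/out derivation:
  n1('c'): parent n0 fail=0; on 'c' 0 → fail=0;  out {0}∪∅={0}
  n2('d'): parent n0 fail=0; on 'd' 0 → fail=0;  out ∅∪∅=∅
  n3('db'): parent n2 fail=0; on 'b' 0 → fail=0;  out ∅∪∅=∅
  n4('dbb'): parent n3 fail=0; on 'b' 0 → fail=0;  out ∅∪∅=∅
  n5('dbba'): parent n4 fail=0; on 'a' 0 → fail=0;  out ∅∪∅=∅
  n6('dbbad'): parent n5 fail=0; on 'd' 0 → fail=2;  out ∅∪∅=∅
  n7('dbbadd'): parent n6 fail=2; on 'd' 2→0 → fail=2;  out {1}∪∅={1}

Text stream:
i=0 'b': node 0→0
i=1 'd': node 0→2
i=2 'd': node 2→2 ·f
i=3 'e': node 2→0 ·f
i=4 'c': node 0→1  → match P0@[4:4]
i=5 'b': node 1→0 ·f
i=6 'c': node 0→1  → match P0@[6:6]
i=7 'c': node 1→1 ·f  → match P0@[7:7]
i=8 'd': node 1→2 ·f
i=9 'b': node 2→3
i=10 'b': node 3→4
i=11 'a': node 4→5
i=12 'd': node 5→6
i=13 'd': node 6→7  → match P1@[8:13]
i=14 'e': node 7→0 ·f
i=15 'b': node 0→0
i=16 'c': node 0→1  → match P0@[16:16]
i=17 'c': node 1→1 ·f  → match P0@[17:17]
i=18 'c': node 1→1 ·f  → match P0@[18:18]
i=19 'c': node 1→1 ·f  → match P0@[19:19]
i=20 'd': node 1→2 ·f
i=21 'b': node 2→3
i=22 'b': node 3→4
i=23 'a': node 4→5
i=24 'd': node 5→6
i=25 'd': node 6→7  → match P1@[20:25]
i=26 'd': node 7→2 ·f
i=27 'e': node 2→0 ·f
i=28 'e': node 0→0
i=29 'd': node 0→2
i=30 'b': node 2→3
i=31 'b': node 3→4
i=32 'a': node 4→5
i=33 'd': node 5→6
i=34 'd': node 6→7  → match P1@[29:34]
i=35 'c': node 7→1 ·f  → match P0@[35:35]
i=36 'b': node 1→0 ·f
i=37 'd': node 0→2
i=38 'b': node 2→3
i=39 'b': node 3→4
i=40 'a': node 4→5
i=41 'd': node 5→6
i=42 'd': node 6→7  → match P1@[37:42]
i=43 'a': node 7→0 ·f
i=44 'd': node 0→2
i=45 'b': node 2→3
i=46 'b': node 3→4
i=47 'a': node 4→5
i=48 'd': node 5→6
i=49 'd': node 6→7  → match P1@[44:49]
i=50 'a': node 7→0 ·f
i=51 'd': node 0→2
i=52 'b': node 2→3
i=53 'b': node 3→4
i=54 'a': node 4→5
i=55 'd': node 5→6
i=56 'd': node 6→7  → match P1@[51:56]
i=57 'd': node 7→2 ·f

Result: [[4,0],[6,0],[7,0],[13,1],[16,0],[17,0],[18,0],[19,0],[25,1],[34,1],[35,0],[42,1],[49,1],[56,1]]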